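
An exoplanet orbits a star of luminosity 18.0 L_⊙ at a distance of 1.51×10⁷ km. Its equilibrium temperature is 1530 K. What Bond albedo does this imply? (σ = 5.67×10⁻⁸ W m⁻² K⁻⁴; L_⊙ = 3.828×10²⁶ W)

A ≈ 0.48

d = 1.51×10⁷ km = 1.51×10¹⁰ m.
L = 18.0 × 3.828×10²⁶ = 6.89×10²⁷ W.
Flux: S = L/(4πd²) = 6.89×10²⁷/(4π×(1.51×10¹⁰)²) = 2.40×10⁶ W m⁻².
From T_eq⁴ = S(1−A)/(4σ): 1−A = 4σT_eq⁴/S.
1−A = 4 × 5.67×10⁻⁸ × (1530)⁴ / 2.40×10⁶ = 0.517.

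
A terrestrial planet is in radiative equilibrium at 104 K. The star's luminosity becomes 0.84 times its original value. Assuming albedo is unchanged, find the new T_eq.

T_eq ≈ 99.6 K

T_eq ∝ L^(1/4) · d^(−1/2).
T′ = 104 × 0.84^(1/4) = 99.6 K.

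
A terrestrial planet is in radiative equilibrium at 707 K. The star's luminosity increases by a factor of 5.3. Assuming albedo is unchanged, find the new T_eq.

T_eq ∝ L^(1/4) · d^(−1/2).
T′ = 707 × 5.3^(1/4) = 1070 K.

T_eq ≈ 1070 K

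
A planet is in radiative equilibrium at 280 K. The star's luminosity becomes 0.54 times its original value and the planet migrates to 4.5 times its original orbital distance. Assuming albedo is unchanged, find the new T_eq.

T_eq ≈ 113 K

T_eq ∝ L^(1/4) · d^(−1/2).
T′ = 280 × 0.54^(1/4) / 4.5^(1/2) = 113 K.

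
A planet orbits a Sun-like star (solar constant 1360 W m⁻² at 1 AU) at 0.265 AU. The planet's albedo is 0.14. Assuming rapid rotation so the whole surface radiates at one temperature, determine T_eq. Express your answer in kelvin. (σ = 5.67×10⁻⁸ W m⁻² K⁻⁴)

T_eq ≈ 521 K

Flux at 0.265 AU: S = 1360/0.265² = 1.94×10⁴ W m⁻².
Energy balance: absorbed = emitted ⇒ πR²·S(1−A) = 4πR²·σT_eq⁴, so T_eq⁴ = S(1−A)/(4σ).
T_eq = [1.94×10⁴ × 0.86 / (4 × 5.67×10⁻⁸)]^(1/4) = (7.34×10¹⁰)^(1/4) = 521 K.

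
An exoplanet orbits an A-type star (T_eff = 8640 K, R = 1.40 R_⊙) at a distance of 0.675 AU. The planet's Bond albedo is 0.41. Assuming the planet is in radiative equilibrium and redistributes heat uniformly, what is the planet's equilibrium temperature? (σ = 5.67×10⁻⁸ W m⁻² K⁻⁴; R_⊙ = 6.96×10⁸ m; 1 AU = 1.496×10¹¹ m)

R_⋆ = 1.40 × 6.96×10⁸ = 9.74×10⁸ m.
d = 0.675 AU = 1.01×10¹¹ m.
L = 4πR_⋆²σT_⋆⁴ = 4π(9.74×10⁸)² × 5.67×10⁻⁸ × (8640)⁴ = 3.77×10²⁷ W.
S = L/(4πd²) = 2.94×10⁴ W m⁻².
Energy balance: absorbed = emitted ⇒ πR²·S(1−A) = 4πR²·σT_eq⁴, so T_eq⁴ = S(1−A)/(4σ).
T_eq = [2.94×10⁴ × 0.59 / (4 × 5.67×10⁻⁸)]^(1/4) = (7.65×10¹⁰)^(1/4) = 526 K.

T_eq ≈ 526 K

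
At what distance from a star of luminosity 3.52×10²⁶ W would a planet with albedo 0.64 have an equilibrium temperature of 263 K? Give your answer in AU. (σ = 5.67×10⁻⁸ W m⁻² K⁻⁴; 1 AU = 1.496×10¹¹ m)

d ≈ 0.644 AU

From T_eq⁴ = L(1−A)/(16πσd²): d = √[L(1−A)/(16πσT_eq⁴)].
d = √[3.52×10²⁶ × 0.36 / (16π × 5.67×10⁻⁸ × (263)⁴)] = 9.64×10¹⁰ m = 0.644 AU.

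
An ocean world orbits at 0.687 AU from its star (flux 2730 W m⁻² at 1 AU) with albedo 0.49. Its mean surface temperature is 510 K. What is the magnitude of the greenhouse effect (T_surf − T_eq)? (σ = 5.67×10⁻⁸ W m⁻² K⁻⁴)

S = 2730/0.687² = 5784 W m⁻².
T_eq = [S(1−A)/(4σ)]^(1/4) = [5784×0.51/(4×5.67×10⁻⁸)]^(1/4) = 337.7 K.
ΔT = T_surf − T_eq = 510 − 337.7.

ΔT ≈ 172.3 K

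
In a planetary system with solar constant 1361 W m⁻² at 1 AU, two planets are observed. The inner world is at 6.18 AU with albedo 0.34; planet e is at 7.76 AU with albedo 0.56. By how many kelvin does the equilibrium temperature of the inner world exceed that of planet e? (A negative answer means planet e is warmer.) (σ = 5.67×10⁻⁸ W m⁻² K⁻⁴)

T_eq = [S₀(1−A)/(4σd²)]^(1/4), so T ∝ (1−A)^(1/4) / √d.
T₁ = [1361×0.66/(4×5.67×10⁻⁸×6.18²)]^(1/4) = 100.91 K.
T₂ = [1361×0.44/(4×5.67×10⁻⁸×7.76²)]^(1/4) = 81.37 K.

ΔT ≈ 19.5 K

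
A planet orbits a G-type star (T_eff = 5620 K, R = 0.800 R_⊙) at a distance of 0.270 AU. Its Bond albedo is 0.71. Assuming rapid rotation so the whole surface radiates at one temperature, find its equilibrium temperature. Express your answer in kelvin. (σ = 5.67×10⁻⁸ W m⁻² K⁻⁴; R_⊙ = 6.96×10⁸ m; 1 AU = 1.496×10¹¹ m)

R_⋆ = 0.800 × 6.96×10⁸ = 5.57×10⁸ m.
d = 0.270 AU = 4.04×10¹⁰ m.
L = 4πR_⋆²σT_⋆⁴ = 4π(5.57×10⁸)² × 5.67×10⁻⁸ × (5620)⁴ = 2.20×10²⁶ W.
S = L/(4πd²) = 1.07×10⁴ W m⁻².
Energy balance: absorbed = emitted ⇒ πR²·S(1−A) = 4πR²·σT_eq⁴, so T_eq⁴ = S(1−A)/(4σ).
T_eq = [1.07×10⁴ × 0.29 / (4 × 5.67×10⁻⁸)]^(1/4) = (1.37×10¹⁰)^(1/4) = 342 K.

T_eq ≈ 342 K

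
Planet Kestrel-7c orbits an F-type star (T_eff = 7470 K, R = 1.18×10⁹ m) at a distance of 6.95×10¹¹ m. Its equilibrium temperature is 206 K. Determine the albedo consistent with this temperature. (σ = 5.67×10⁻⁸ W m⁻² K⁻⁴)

A ≈ 0.20

L = 4πR_⋆²σT_⋆⁴ = 4π(1.18×10⁹)² × 5.67×10⁻⁸ × (7470)⁴ = 3.09×10²⁷ W.
S = L/(4πd²) = 509 W m⁻².
From T_eq⁴ = S(1−A)/(4σ): 1−A = 4σT_eq⁴/S.
1−A = 4 × 5.67×10⁻⁸ × (206)⁴ / 509 = 0.803.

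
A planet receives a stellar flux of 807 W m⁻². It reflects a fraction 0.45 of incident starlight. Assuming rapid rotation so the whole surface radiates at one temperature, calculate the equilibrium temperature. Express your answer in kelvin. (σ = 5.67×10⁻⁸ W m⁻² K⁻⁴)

T_eq ≈ 210 K

Energy balance: absorbed = emitted ⇒ πR²·S(1−A) = 4πR²·σT_eq⁴, so T_eq⁴ = S(1−A)/(4σ).
T_eq = [807 × 0.55 / (4 × 5.67×10⁻⁸)]^(1/4) = (1.96×10⁹)^(1/4) = 210 K.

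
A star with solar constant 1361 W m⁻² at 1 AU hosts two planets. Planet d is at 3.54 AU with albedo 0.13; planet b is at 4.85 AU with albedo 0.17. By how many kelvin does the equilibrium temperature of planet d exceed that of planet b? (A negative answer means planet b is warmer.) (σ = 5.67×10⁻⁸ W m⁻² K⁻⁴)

ΔT ≈ 22.2 K

T_eq = [S₀(1−A)/(4σd²)]^(1/4), so T ∝ (1−A)^(1/4) / √d.
T₁ = [1361×0.87/(4×5.67×10⁻⁸×3.54²)]^(1/4) = 142.87 K.
T₂ = [1361×0.83/(4×5.67×10⁻⁸×4.85²)]^(1/4) = 120.63 K.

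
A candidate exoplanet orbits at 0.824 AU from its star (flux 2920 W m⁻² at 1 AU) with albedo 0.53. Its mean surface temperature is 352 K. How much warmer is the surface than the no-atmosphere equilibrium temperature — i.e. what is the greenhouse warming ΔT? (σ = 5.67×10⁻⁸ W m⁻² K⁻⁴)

ΔT ≈ 44.7 K

S = 2920/0.824² = 4301 W m⁻².
T_eq = [S(1−A)/(4σ)]^(1/4) = [4301×0.47/(4×5.67×10⁻⁸)]^(1/4) = 307.3 K.
ΔT = T_surf − T_eq = 352 − 307.3.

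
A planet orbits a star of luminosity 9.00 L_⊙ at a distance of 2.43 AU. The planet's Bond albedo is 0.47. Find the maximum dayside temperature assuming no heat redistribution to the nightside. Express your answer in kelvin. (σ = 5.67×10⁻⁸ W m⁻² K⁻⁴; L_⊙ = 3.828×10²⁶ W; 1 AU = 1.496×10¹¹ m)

T_ss ≈ 373 K

d = 2.43 AU = 3.64×10¹¹ m.
L = 9.00 × 3.828×10²⁶ = 3.45×10²⁷ W.
Flux: S = L/(4πd²) = 3.45×10²⁷/(4π×(3.64×10¹¹)²) = 2070 W m⁻².
With no redistribution each surface element balances locally: S(1−A) = σT⁴.
T = [2070 × 0.53 / 5.67×10⁻⁸]^(1/4) = (1.94×10¹⁰)^(1/4) = 373 K.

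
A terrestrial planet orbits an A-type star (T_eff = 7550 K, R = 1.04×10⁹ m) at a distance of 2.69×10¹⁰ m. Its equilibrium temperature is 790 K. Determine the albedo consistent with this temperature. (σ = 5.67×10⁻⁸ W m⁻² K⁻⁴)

L = 4πR_⋆²σT_⋆⁴ = 4π(1.04×10⁹)² × 5.67×10⁻⁸ × (7550)⁴ = 2.50×10²⁷ W.
S = L/(4πd²) = 2.75×10⁵ W m⁻².
From T_eq⁴ = S(1−A)/(4σ): 1−A = 4σT_eq⁴/S.
1−A = 4 × 5.67×10⁻⁸ × (790)⁴ / 2.75×10⁵ = 0.321.

A ≈ 0.68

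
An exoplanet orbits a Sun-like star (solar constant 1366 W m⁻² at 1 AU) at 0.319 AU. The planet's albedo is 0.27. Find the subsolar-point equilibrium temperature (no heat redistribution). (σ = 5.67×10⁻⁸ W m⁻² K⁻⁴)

T_ss ≈ 645 K

Flux at 0.319 AU: S = 1366/0.319² = 1.34×10⁴ W m⁻².
At the subsolar point the surface absorbs S(1−A) and emits σT⁴ per unit area — no factor of 4, since only the local patch is in balance.
T = [1.34×10⁴ × 0.73 / 5.67×10⁻⁸]^(1/4) = (1.73×10¹¹)^(1/4) = 645 K.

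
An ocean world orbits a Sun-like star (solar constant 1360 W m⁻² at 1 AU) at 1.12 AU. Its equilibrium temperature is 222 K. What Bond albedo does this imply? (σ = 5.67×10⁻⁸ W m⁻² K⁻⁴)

Flux at 1.12 AU: S = 1360/1.12² = 1080 W m⁻².
From T_eq⁴ = S(1−A)/(4σ): 1−A = 4σT_eq⁴/S.
1−A = 4 × 5.67×10⁻⁸ × (222)⁴ / 1080 = 0.508.

A ≈ 0.49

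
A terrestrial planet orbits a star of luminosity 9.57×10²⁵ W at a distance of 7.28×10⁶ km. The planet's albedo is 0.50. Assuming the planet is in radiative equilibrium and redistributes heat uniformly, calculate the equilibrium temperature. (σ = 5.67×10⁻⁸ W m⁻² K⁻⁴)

T_eq ≈ 750 K

d = 7.28×10⁶ km = 7.28×10⁹ m.
Flux: S = L/(4πd²) = 9.57×10²⁵/(4π×(7.28×10⁹)²) = 1.44×10⁵ W m⁻².
Energy balance: absorbed = emitted ⇒ πR²·S(1−A) = 4πR²·σT_eq⁴, so T_eq⁴ = S(1−A)/(4σ).
T_eq = [1.44×10⁵ × 0.50 / (4 × 5.67×10⁻⁸)]^(1/4) = (3.17×10¹¹)^(1/4) = 750 K.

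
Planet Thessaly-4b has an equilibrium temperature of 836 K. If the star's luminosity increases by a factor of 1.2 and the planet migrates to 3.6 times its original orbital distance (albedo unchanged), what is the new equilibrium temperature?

T_eq ≈ 461 K

T_eq ∝ L^(1/4) · d^(−1/2).
T′ = 836 × 1.2^(1/4) / 3.6^(1/2) = 461 K.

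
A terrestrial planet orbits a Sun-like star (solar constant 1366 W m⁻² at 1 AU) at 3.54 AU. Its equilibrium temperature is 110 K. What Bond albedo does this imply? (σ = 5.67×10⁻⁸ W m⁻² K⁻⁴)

Flux at 3.54 AU: S = 1366/3.54² = 109 W m⁻².
From T_eq⁴ = S(1−A)/(4σ): 1−A = 4σT_eq⁴/S.
1−A = 4 × 5.67×10⁻⁸ × (110)⁴ / 109 = 0.305.

A ≈ 0.70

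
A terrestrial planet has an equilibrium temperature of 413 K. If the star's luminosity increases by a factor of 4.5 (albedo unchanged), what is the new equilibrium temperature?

T_eq ≈ 602 K

T_eq ∝ L^(1/4) · d^(−1/2).
T′ = 413 × 4.5^(1/4) = 602 K.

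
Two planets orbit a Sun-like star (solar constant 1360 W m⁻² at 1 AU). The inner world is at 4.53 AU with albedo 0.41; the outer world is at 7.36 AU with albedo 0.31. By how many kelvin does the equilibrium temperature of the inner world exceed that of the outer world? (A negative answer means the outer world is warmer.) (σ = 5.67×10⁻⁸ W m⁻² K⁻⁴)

ΔT ≈ 21.1 K

T_eq = [S₀(1−A)/(4σd²)]^(1/4), so T ∝ (1−A)^(1/4) / √d.
T₁ = [1360×0.59/(4×5.67×10⁻⁸×4.53²)]^(1/4) = 114.59 K.
T₂ = [1360×0.69/(4×5.67×10⁻⁸×7.36²)]^(1/4) = 93.49 K.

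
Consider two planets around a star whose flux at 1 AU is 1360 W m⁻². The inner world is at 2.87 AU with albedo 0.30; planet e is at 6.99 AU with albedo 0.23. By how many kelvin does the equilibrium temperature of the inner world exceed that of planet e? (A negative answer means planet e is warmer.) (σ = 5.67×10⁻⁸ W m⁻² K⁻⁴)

T_eq = [S₀(1−A)/(4σd²)]^(1/4), so T ∝ (1−A)^(1/4) / √d.
T₁ = [1360×0.70/(4×5.67×10⁻⁸×2.87²)]^(1/4) = 150.25 K.
T₂ = [1360×0.77/(4×5.67×10⁻⁸×6.99²)]^(1/4) = 98.60 K.

ΔT ≈ 51.7 K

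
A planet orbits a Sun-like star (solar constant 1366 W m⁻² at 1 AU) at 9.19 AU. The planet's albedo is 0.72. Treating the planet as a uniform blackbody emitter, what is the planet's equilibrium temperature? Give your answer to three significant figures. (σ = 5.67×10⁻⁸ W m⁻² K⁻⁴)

Flux at 9.19 AU: S = 1366/9.19² = 16.2 W m⁻².
Energy balance: absorbed = emitted ⇒ πR²·S(1−A) = 4πR²·σT_eq⁴, so T_eq⁴ = S(1−A)/(4σ).
T_eq = [16.2 × 0.28 / (4 × 5.67×10⁻⁸)]^(1/4) = (2.00×10⁷)^(1/4) = 66.8 K.

T_eq ≈ 66.8 K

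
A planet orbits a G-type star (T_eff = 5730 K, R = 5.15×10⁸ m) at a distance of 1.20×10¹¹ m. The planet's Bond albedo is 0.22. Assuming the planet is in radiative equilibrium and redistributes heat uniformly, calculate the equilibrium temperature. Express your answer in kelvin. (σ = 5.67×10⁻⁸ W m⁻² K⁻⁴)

L = 4πR_⋆²σT_⋆⁴ = 4π(5.15×10⁸)² × 5.67×10⁻⁸ × (5730)⁴ = 2.04×10²⁶ W.
S = L/(4πd²) = 1130 W m⁻².
Energy balance: absorbed = emitted ⇒ πR²·S(1−A) = 4πR²·σT_eq⁴, so T_eq⁴ = S(1−A)/(4σ).
T_eq = [1130 × 0.78 / (4 × 5.67×10⁻⁸)]^(1/4) = (3.87×10⁹)^(1/4) = 249 K.

T_eq ≈ 249 K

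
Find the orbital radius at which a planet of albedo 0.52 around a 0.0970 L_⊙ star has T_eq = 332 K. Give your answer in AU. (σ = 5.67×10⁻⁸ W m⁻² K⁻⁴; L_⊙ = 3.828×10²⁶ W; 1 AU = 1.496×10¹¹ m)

L = 0.0970 × 3.828×10²⁶ = 3.71×10²⁵ W.
From T_eq⁴ = L(1−A)/(16πσd²): d = √[L(1−A)/(16πσT_eq⁴)].
d = √[3.71×10²⁵ × 0.48 / (16π × 5.67×10⁻⁸ × (332)⁴)] = 2.27×10¹⁰ m = 0.152 AU.

d ≈ 0.152 AU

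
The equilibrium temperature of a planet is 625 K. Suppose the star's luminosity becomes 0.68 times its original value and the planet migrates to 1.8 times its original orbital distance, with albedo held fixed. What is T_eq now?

T_eq ∝ L^(1/4) · d^(−1/2).
T′ = 625 × 0.68^(1/4) / 1.8^(1/2) = 423 K.

T_eq ≈ 423 K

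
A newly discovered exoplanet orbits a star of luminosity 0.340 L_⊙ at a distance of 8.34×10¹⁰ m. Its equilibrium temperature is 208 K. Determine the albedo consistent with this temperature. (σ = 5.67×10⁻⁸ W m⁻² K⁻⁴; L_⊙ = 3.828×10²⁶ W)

L = 0.340 × 3.828×10²⁶ = 1.30×10²⁶ W.
Flux: S = L/(4πd²) = 1.30×10²⁶/(4π×(8.34×10¹⁰)²) = 1490 W m⁻².
From T_eq⁴ = S(1−A)/(4σ): 1−A = 4σT_eq⁴/S.
1−A = 4 × 5.67×10⁻⁸ × (208)⁴ / 1490 = 0.285.

A ≈ 0.71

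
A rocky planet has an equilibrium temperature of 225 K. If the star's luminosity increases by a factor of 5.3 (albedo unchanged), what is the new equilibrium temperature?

T_eq ∝ L^(1/4) · d^(−1/2).
T′ = 225 × 5.3^(1/4) = 341 K.

T_eq ≈ 341 K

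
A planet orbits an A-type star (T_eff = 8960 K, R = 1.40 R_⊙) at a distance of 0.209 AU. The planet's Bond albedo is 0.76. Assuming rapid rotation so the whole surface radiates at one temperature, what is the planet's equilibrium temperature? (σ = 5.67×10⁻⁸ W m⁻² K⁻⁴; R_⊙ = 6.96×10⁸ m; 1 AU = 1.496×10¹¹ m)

T_eq ≈ 783 K

R_⋆ = 1.40 × 6.96×10⁸ = 9.74×10⁸ m.
d = 0.209 AU = 3.13×10¹⁰ m.
L = 4πR_⋆²σT_⋆⁴ = 4π(9.74×10⁸)² × 5.67×10⁻⁸ × (8960)⁴ = 4.36×10²⁷ W.
S = L/(4πd²) = 3.55×10⁵ W m⁻².
Energy balance: absorbed = emitted ⇒ πR²·S(1−A) = 4πR²·σT_eq⁴, so T_eq⁴ = S(1−A)/(4σ).
T_eq = [3.55×10⁵ × 0.24 / (4 × 5.67×10⁻⁸)]^(1/4) = (3.76×10¹¹)^(1/4) = 783 K.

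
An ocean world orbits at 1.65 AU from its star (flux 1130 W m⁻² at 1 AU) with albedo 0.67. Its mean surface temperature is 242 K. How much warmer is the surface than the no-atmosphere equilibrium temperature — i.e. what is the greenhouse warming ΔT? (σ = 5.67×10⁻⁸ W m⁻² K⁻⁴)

ΔT ≈ 85.2 K

S = 1130/1.65² = 415.1 W m⁻².
T_eq = [S(1−A)/(4σ)]^(1/4) = [415.1×0.33/(4×5.67×10⁻⁸)]^(1/4) = 156.8 K.
ΔT = T_surf − T_eq = 242 − 156.8.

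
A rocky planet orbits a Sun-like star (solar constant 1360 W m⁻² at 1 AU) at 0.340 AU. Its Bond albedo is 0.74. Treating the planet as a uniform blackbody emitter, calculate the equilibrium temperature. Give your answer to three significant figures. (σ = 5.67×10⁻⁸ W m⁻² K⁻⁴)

Flux at 0.340 AU: S = 1360/0.340² = 1.18×10⁴ W m⁻².
Energy balance: absorbed = emitted ⇒ πR²·S(1−A) = 4πR²·σT_eq⁴, so T_eq⁴ = S(1−A)/(4σ).
T_eq = [1.18×10⁴ × 0.26 / (4 × 5.67×10⁻⁸)]^(1/4) = (1.35×10¹⁰)^(1/4) = 341 K.

T_eq ≈ 341 K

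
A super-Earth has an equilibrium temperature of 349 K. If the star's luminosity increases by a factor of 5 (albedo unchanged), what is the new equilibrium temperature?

T_eq ∝ L^(1/4) · d^(−1/2).
T′ = 349 × 5^(1/4) = 522 K.

T_eq ≈ 522 K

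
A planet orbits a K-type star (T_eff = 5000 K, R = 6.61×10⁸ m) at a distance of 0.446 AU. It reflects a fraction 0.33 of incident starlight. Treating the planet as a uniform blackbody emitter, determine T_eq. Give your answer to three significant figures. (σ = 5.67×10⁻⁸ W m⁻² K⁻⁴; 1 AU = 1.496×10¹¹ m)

d = 0.446 AU = 6.67×10¹⁰ m.
L = 4πR_⋆²σT_⋆⁴ = 4π(6.61×10⁸)² × 5.67×10⁻⁸ × (5000)⁴ = 1.95×10²⁶ W.
S = L/(4πd²) = 3480 W m⁻².
Energy balance: absorbed = emitted ⇒ πR²·S(1−A) = 4πR²·σT_eq⁴, so T_eq⁴ = S(1−A)/(4σ).
T_eq = [3480 × 0.67 / (4 × 5.67×10⁻⁸)]^(1/4) = (1.03×10¹⁰)^(1/4) = 318 K.

T_eq ≈ 318 K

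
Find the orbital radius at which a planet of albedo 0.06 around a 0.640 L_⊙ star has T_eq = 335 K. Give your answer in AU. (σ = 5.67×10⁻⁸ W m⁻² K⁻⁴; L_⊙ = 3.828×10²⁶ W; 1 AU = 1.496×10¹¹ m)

L = 0.640 × 3.828×10²⁶ = 2.45×10²⁶ W.
From T_eq⁴ = L(1−A)/(16πσd²): d = √[L(1−A)/(16πσT_eq⁴)].
d = √[2.45×10²⁶ × 0.94 / (16π × 5.67×10⁻⁸ × (335)⁴)] = 8.01×10¹⁰ m = 0.535 AU.

d ≈ 0.535 AU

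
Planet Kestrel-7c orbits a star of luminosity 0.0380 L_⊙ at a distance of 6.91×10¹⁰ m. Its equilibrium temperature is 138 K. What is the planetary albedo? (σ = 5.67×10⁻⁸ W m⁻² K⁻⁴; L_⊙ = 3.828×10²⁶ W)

L = 0.0380 × 3.828×10²⁶ = 1.45×10²⁵ W.
Flux: S = L/(4πd²) = 1.45×10²⁵/(4π×(6.91×10¹⁰)²) = 242 W m⁻².
From T_eq⁴ = S(1−A)/(4σ): 1−A = 4σT_eq⁴/S.
1−A = 4 × 5.67×10⁻⁸ × (138)⁴ / 242 = 0.339.

A ≈ 0.66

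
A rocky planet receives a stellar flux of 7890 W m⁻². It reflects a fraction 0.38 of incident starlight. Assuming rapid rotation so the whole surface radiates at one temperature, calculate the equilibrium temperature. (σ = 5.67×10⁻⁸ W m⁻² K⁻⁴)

T_eq ≈ 383 K

Energy balance: absorbed = emitted ⇒ πR²·S(1−A) = 4πR²·σT_eq⁴, so T_eq⁴ = S(1−A)/(4σ).
T_eq = [7890 × 0.62 / (4 × 5.67×10⁻⁸)]^(1/4) = (2.16×10¹⁰)^(1/4) = 383 K.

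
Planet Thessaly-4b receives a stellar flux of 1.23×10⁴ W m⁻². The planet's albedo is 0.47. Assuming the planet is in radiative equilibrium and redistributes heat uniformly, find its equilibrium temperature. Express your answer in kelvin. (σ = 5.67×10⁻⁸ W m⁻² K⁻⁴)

Energy balance: absorbed = emitted ⇒ πR²·S(1−A) = 4πR²·σT_eq⁴, so T_eq⁴ = S(1−A)/(4σ).
T_eq = [1.23×10⁴ × 0.53 / (4 × 5.67×10⁻⁸)]^(1/4) = (2.87×10¹⁰)^(1/4) = 412 K.

T_eq ≈ 412 K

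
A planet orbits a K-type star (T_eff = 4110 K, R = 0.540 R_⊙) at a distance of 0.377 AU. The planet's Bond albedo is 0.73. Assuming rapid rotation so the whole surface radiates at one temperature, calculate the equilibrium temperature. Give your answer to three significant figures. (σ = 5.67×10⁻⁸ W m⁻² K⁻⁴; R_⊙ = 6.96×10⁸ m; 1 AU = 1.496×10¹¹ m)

T_eq ≈ 171 K

R_⋆ = 0.540 × 6.96×10⁸ = 3.76×10⁸ m.
d = 0.377 AU = 5.64×10¹⁰ m.
L = 4πR_⋆²σT_⋆⁴ = 4π(3.76×10⁸)² × 5.67×10⁻⁸ × (4110)⁴ = 2.87×10²⁵ W.
S = L/(4πd²) = 718 W m⁻².
Energy balance: absorbed = emitted ⇒ πR²·S(1−A) = 4πR²·σT_eq⁴, so T_eq⁴ = S(1−A)/(4σ).
T_eq = [718 × 0.27 / (4 × 5.67×10⁻⁸)]^(1/4) = (8.55×10⁸)^(1/4) = 171 K.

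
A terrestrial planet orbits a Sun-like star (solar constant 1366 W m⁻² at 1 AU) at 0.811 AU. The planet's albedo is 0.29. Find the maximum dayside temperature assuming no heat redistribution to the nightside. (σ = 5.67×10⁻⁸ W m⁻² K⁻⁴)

T_ss ≈ 402 K

Flux at 0.811 AU: S = 1366/0.811² = 2080 W m⁻².
With no redistribution each surface element balances locally: S(1−A) = σT⁴.
T = [2080 × 0.71 / 5.67×10⁻⁸]^(1/4) = (2.60×10¹⁰)^(1/4) = 402 K.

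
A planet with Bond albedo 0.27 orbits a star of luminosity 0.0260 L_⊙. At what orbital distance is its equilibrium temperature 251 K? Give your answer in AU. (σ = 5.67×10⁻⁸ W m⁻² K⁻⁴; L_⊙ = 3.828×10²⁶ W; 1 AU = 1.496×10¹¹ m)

L = 0.0260 × 3.828×10²⁶ = 9.95×10²⁴ W.
From T_eq⁴ = L(1−A)/(16πσd²): d = √[L(1−A)/(16πσT_eq⁴)].
d = √[9.95×10²⁴ × 0.73 / (16π × 5.67×10⁻⁸ × (251)⁴)] = 2.53×10¹⁰ m = 0.169 AU.

d ≈ 0.169 AU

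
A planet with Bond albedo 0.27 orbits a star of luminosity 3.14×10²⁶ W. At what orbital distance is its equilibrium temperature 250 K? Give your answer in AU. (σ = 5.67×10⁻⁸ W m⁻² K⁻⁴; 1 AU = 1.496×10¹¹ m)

From T_eq⁴ = L(1−A)/(16πσd²): d = √[L(1−A)/(16πσT_eq⁴)].
d = √[3.14×10²⁶ × 0.73 / (16π × 5.67×10⁻⁸ × (250)⁴)] = 1.43×10¹¹ m = 0.959 AU.

d ≈ 0.959 AU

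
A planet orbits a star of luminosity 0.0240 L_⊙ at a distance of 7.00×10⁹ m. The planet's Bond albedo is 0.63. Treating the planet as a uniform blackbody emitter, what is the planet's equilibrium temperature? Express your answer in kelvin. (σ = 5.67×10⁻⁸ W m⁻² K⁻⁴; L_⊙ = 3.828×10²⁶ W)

L = 0.0240 × 3.828×10²⁶ = 9.19×10²⁴ W.
Flux: S = L/(4πd²) = 9.19×10²⁴/(4π×(7.00×10⁹)²) = 1.49×10⁴ W m⁻².
Energy balance: absorbed = emitted ⇒ πR²·S(1−A) = 4πR²·σT_eq⁴, so T_eq⁴ = S(1−A)/(4σ).
T_eq = [1.49×10⁴ × 0.37 / (4 × 5.67×10⁻⁸)]^(1/4) = (2.43×10¹⁰)^(1/4) = 395 K.

T_eq ≈ 395 K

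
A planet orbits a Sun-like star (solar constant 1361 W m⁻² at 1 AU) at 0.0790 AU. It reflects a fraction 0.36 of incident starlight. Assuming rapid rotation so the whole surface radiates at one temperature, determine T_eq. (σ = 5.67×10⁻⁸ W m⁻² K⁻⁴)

Flux at 0.0790 AU: S = 1361/0.0790² = 2.18×10⁵ W m⁻².
Energy balance: absorbed = emitted ⇒ πR²·S(1−A) = 4πR²·σT_eq⁴, so T_eq⁴ = S(1−A)/(4σ).
T_eq = [2.18×10⁵ × 0.64 / (4 × 5.67×10⁻⁸)]^(1/4) = (6.15×10¹¹)^(1/4) = 886 K.

T_eq ≈ 886 K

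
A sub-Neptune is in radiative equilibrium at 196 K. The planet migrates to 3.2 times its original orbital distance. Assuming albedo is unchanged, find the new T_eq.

T_eq ≈ 110 K

T_eq ∝ L^(1/4) · d^(−1/2).
T′ = 196 / 3.2^(1/2) = 110 K.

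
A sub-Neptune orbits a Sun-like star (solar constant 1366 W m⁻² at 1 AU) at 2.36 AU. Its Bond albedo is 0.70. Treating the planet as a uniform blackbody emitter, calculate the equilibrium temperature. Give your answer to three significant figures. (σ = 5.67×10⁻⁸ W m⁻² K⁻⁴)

Flux at 2.36 AU: S = 1366/2.36² = 245 W m⁻².
Energy balance: absorbed = emitted ⇒ πR²·S(1−A) = 4πR²·σT_eq⁴, so T_eq⁴ = S(1−A)/(4σ).
T_eq = [245 × 0.30 / (4 × 5.67×10⁻⁸)]^(1/4) = (3.24×10⁸)^(1/4) = 134 K.

T_eq ≈ 134 K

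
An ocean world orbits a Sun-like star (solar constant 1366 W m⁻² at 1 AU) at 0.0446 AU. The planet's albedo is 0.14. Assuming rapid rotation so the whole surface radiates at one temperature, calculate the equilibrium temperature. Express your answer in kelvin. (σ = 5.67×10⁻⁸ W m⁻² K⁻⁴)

T_eq ≈ 1270 K

Flux at 0.0446 AU: S = 1366/0.0446² = 6.87×10⁵ W m⁻².
Energy balance: absorbed = emitted ⇒ πR²·S(1−A) = 4πR²·σT_eq⁴, so T_eq⁴ = S(1−A)/(4σ).
T_eq = [6.87×10⁵ × 0.86 / (4 × 5.67×10⁻⁸)]^(1/4) = (2.60×10¹²)^(1/4) = 1270 K.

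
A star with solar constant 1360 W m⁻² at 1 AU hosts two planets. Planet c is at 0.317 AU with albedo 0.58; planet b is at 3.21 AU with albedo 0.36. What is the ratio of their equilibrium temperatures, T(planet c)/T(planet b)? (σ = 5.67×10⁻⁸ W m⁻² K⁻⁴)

T₁/T₂ ≈ 2.864

T_eq = [S₀(1−A)/(4σd²)]^(1/4), so T ∝ (1−A)^(1/4) / √d.
T₁ = [1360×0.42/(4×5.67×10⁻⁸×0.317²)]^(1/4) = 397.88 K.
T₂ = [1360×0.64/(4×5.67×10⁻⁸×3.21²)]^(1/4) = 138.92 K.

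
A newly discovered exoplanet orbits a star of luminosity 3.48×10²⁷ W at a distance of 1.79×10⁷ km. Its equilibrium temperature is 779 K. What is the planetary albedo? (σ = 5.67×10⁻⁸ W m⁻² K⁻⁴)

A ≈ 0.90

d = 1.79×10⁷ km = 1.79×10¹⁰ m.
Flux: S = L/(4πd²) = 3.48×10²⁷/(4π×(1.79×10¹⁰)²) = 8.64×10⁵ W m⁻².
From T_eq⁴ = S(1−A)/(4σ): 1−A = 4σT_eq⁴/S.
1−A = 4 × 5.67×10⁻⁸ × (779)⁴ / 8.64×10⁵ = 0.097.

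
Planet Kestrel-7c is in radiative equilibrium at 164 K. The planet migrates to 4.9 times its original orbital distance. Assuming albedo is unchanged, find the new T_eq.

T_eq ∝ L^(1/4) · d^(−1/2).
T′ = 164 / 4.9^(1/2) = 74.1 K.

T_eq ≈ 74.1 K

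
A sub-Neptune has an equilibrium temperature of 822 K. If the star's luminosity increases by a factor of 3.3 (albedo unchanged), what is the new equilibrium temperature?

T_eq ∝ L^(1/4) · d^(−1/2).
T′ = 822 × 3.3^(1/4) = 1110 K.

T_eq ≈ 1110 K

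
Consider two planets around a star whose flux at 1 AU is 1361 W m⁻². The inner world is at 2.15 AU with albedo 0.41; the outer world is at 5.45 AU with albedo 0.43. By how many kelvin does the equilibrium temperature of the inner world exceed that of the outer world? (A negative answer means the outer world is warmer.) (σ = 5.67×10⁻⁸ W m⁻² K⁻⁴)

T_eq = [S₀(1−A)/(4σd²)]^(1/4), so T ∝ (1−A)^(1/4) / √d.
T₁ = [1361×0.59/(4×5.67×10⁻⁸×2.15²)]^(1/4) = 166.36 K.
T₂ = [1361×0.57/(4×5.67×10⁻⁸×5.45²)]^(1/4) = 103.59 K.

ΔT ≈ 62.8 K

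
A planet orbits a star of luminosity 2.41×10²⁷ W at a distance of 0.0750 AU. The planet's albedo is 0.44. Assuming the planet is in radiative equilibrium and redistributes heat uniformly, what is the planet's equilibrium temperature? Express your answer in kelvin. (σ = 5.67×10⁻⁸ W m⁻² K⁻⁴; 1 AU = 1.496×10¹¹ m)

d = 0.0750 AU = 1.12×10¹⁰ m.
Flux: S = L/(4πd²) = 2.41×10²⁷/(4π×(1.12×10¹⁰)²) = 1.52×10⁶ W m⁻².
Energy balance: absorbed = emitted ⇒ πR²·S(1−A) = 4πR²·σT_eq⁴, so T_eq⁴ = S(1−A)/(4σ).
T_eq = [1.52×10⁶ × 0.56 / (4 × 5.67×10⁻⁸)]^(1/4) = (3.76×10¹²)^(1/4) = 1390 K.

T_eq ≈ 1390 K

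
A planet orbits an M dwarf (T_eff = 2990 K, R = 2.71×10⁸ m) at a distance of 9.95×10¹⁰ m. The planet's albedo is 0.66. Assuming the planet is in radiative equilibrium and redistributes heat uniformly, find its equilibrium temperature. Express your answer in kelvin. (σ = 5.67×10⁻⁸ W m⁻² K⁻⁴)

L = 4πR_⋆²σT_⋆⁴ = 4π(2.71×10⁸)² × 5.67×10⁻⁸ × (2990)⁴ = 4.18×10²⁴ W.
S = L/(4πd²) = 33.6 W m⁻².
Energy balance: absorbed = emitted ⇒ πR²·S(1−A) = 4πR²·σT_eq⁴, so T_eq⁴ = S(1−A)/(4σ).
T_eq = [33.6 × 0.34 / (4 × 5.67×10⁻⁸)]^(1/4) = (5.04×10⁷)^(1/4) = 84.3 K.

T_eq ≈ 84.3 K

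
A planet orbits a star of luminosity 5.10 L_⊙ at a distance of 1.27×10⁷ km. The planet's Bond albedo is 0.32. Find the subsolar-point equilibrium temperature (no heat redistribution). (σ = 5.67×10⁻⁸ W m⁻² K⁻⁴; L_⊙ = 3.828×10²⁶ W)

d = 1.27×10⁷ km = 1.27×10¹⁰ m.
L = 5.10 × 3.828×10²⁶ = 1.95×10²⁷ W.
Flux: S = L/(4πd²) = 1.95×10²⁷/(4π×(1.27×10¹⁰)²) = 9.63×10⁵ W m⁻².
At the subsolar point the surface absorbs S(1−A) and emits σT⁴ per unit area — no factor of 4, since only the local patch is in balance.
T = [9.63×10⁵ × 0.68 / 5.67×10⁻⁸]^(1/4) = (1.16×10¹³)^(1/4) = 1840 K.

T_ss ≈ 1840 K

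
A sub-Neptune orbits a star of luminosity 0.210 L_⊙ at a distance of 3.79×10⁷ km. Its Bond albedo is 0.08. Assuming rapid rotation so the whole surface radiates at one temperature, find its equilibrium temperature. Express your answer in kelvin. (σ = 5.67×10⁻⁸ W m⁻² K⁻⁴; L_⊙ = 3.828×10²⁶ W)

d = 3.79×10⁷ km = 3.79×10¹⁰ m.
L = 0.210 × 3.828×10²⁶ = 8.04×10²⁵ W.
Flux: S = L/(4πd²) = 8.04×10²⁵/(4π×(3.79×10¹⁰)²) = 4450 W m⁻².
Energy balance: absorbed = emitted ⇒ πR²·S(1−A) = 4πR²·σT_eq⁴, so T_eq⁴ = S(1−A)/(4σ).
T_eq = [4450 × 0.92 / (4 × 5.67×10⁻⁸)]^(1/4) = (1.81×10¹⁰)^(1/4) = 367 K.

T_eq ≈ 367 K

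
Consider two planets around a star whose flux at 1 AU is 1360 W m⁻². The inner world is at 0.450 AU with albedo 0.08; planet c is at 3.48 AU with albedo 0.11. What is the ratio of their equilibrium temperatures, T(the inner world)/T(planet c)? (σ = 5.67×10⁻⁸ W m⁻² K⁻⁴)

T_eq = [S₀(1−A)/(4σd²)]^(1/4), so T ∝ (1−A)^(1/4) / √d.
T₁ = [1360×0.92/(4×5.67×10⁻⁸×0.450²)]^(1/4) = 406.27 K.
T₂ = [1360×0.89/(4×5.67×10⁻⁸×3.48²)]^(1/4) = 144.89 K.

T₁/T₂ ≈ 2.804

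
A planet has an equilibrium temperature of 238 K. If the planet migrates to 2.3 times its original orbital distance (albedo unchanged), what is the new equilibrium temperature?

T_eq ≈ 157 K

T_eq ∝ L^(1/4) · d^(−1/2).
T′ = 238 / 2.3^(1/2) = 157 K.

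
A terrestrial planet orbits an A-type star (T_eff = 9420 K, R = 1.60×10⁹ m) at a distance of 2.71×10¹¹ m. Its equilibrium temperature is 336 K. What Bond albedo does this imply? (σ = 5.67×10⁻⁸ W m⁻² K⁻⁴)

L = 4πR_⋆²σT_⋆⁴ = 4π(1.60×10⁹)² × 5.67×10⁻⁸ × (9420)⁴ = 1.44×10²⁸ W.
S = L/(4πd²) = 1.56×10⁴ W m⁻².
From T_eq⁴ = S(1−A)/(4σ): 1−A = 4σT_eq⁴/S.
1−A = 4 × 5.67×10⁻⁸ × (336)⁴ / 1.56×10⁴ = 0.186.

A ≈ 0.81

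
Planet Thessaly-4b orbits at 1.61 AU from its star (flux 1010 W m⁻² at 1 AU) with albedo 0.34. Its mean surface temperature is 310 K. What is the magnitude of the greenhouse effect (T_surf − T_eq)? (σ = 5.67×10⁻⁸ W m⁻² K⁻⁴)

S = 1010/1.61² = 389.6 W m⁻².
T_eq = [S(1−A)/(4σ)]^(1/4) = [389.6×0.66/(4×5.67×10⁻⁸)]^(1/4) = 183.5 K.
ΔT = T_surf − T_eq = 310 − 183.5.

ΔT ≈ 126.5 K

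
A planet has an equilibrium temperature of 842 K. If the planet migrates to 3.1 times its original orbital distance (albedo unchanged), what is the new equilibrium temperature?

T_eq ≈ 478 K

T_eq ∝ L^(1/4) · d^(−1/2).
T′ = 842 / 3.1^(1/2) = 478 K.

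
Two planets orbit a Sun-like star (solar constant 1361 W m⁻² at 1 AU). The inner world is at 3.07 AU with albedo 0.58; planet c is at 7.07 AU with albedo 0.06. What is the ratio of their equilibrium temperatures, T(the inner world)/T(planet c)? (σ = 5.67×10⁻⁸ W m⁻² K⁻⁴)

T_eq = [S₀(1−A)/(4σd²)]^(1/4), so T ∝ (1−A)^(1/4) / √d.
T₁ = [1361×0.42/(4×5.67×10⁻⁸×3.07²)]^(1/4) = 127.88 K.
T₂ = [1361×0.94/(4×5.67×10⁻⁸×7.07²)]^(1/4) = 103.07 K.

T₁/T₂ ≈ 1.241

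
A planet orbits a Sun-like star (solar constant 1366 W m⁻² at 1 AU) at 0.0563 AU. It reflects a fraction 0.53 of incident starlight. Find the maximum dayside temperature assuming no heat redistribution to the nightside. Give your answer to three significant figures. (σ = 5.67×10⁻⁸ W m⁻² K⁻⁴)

Flux at 0.0563 AU: S = 1366/0.0563² = 4.31×10⁵ W m⁻².
With no redistribution each surface element balances locally: S(1−A) = σT⁴.
T = [4.31×10⁵ × 0.47 / 5.67×10⁻⁸]^(1/4) = (3.57×10¹²)^(1/4) = 1370 K.

T_ss ≈ 1370 K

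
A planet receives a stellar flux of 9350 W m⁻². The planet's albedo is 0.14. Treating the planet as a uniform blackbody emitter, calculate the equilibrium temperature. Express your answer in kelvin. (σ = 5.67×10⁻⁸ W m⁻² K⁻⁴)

Energy balance: absorbed = emitted ⇒ πR²·S(1−A) = 4πR²·σT_eq⁴, so T_eq⁴ = S(1−A)/(4σ).
T_eq = [9350 × 0.86 / (4 × 5.67×10⁻⁸)]^(1/4) = (3.55×10¹⁰)^(1/4) = 434 K.

T_eq ≈ 434 K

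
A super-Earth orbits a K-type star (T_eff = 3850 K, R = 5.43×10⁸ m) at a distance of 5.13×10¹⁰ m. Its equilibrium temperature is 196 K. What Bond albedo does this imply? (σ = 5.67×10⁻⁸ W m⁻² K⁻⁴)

L = 4πR_⋆²σT_⋆⁴ = 4π(5.43×10⁸)² × 5.67×10⁻⁸ × (3850)⁴ = 4.62×10²⁵ W.
S = L/(4πd²) = 1400 W m⁻².
From T_eq⁴ = S(1−A)/(4σ): 1−A = 4σT_eq⁴/S.
1−A = 4 × 5.67×10⁻⁸ × (196)⁴ / 1400 = 0.240.

A ≈ 0.76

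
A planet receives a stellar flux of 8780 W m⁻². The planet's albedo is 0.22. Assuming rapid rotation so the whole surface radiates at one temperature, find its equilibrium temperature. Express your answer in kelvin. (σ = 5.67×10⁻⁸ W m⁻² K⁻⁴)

T_eq ≈ 417 K

Energy balance: absorbed = emitted ⇒ πR²·S(1−A) = 4πR²·σT_eq⁴, so T_eq⁴ = S(1−A)/(4σ).
T_eq = [8780 × 0.78 / (4 × 5.67×10⁻⁸)]^(1/4) = (3.02×10¹⁰)^(1/4) = 417 K.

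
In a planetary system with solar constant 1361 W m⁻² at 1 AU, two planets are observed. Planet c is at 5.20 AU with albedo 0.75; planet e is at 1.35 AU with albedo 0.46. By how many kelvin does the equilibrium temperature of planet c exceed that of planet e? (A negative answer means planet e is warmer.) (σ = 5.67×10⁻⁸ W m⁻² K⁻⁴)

ΔT ≈ -119.0 K

T_eq = [S₀(1−A)/(4σd²)]^(1/4), so T ∝ (1−A)^(1/4) / √d.
T₁ = [1361×0.25/(4×5.67×10⁻⁸×5.20²)]^(1/4) = 86.31 K.
T₂ = [1361×0.54/(4×5.67×10⁻⁸×1.35²)]^(1/4) = 205.35 K.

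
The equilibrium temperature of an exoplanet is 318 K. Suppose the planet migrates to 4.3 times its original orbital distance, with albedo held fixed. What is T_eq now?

T_eq ≈ 153 K

T_eq ∝ L^(1/4) · d^(−1/2).
T′ = 318 / 4.3^(1/2) = 153 K.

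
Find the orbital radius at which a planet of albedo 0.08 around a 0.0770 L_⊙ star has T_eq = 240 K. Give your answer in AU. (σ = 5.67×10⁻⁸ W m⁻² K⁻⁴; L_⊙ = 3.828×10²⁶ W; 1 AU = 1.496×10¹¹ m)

L = 0.0770 × 3.828×10²⁶ = 2.95×10²⁵ W.
From T_eq⁴ = L(1−A)/(16πσd²): d = √[L(1−A)/(16πσT_eq⁴)].
d = √[2.95×10²⁵ × 0.92 / (16π × 5.67×10⁻⁸ × (240)⁴)] = 5.36×10¹⁰ m = 0.358 AU.

d ≈ 0.358 AU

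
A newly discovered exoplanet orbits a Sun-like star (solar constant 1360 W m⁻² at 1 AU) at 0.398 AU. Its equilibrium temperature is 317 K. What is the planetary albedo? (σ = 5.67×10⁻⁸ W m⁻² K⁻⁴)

Flux at 0.398 AU: S = 1360/0.398² = 8590 W m⁻².
From T_eq⁴ = S(1−A)/(4σ): 1−A = 4σT_eq⁴/S.
1−A = 4 × 5.67×10⁻⁸ × (317)⁴ / 8590 = 0.267.

A ≈ 0.73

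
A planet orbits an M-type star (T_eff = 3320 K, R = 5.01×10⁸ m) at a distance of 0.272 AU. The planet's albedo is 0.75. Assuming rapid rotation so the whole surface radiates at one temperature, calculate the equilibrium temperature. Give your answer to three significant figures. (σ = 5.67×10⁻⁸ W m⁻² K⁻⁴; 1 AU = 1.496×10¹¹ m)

d = 0.272 AU = 4.07×10¹⁰ m.
L = 4πR_⋆²σT_⋆⁴ = 4π(5.01×10⁸)² × 5.67×10⁻⁸ × (3320)⁴ = 2.17×10²⁵ W.
S = L/(4πd²) = 1040 W m⁻².
Energy balance: absorbed = emitted ⇒ πR²·S(1−A) = 4πR²·σT_eq⁴, so T_eq⁴ = S(1−A)/(4σ).
T_eq = [1040 × 0.25 / (4 × 5.67×10⁻⁸)]^(1/4) = (1.15×10⁹)^(1/4) = 184 K.

T_eq ≈ 184 K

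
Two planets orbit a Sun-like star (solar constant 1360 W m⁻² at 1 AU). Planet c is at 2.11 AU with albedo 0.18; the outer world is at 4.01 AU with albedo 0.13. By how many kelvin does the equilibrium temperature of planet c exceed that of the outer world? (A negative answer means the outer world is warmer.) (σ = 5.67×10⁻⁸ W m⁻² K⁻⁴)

ΔT ≈ 48.1 K

T_eq = [S₀(1−A)/(4σd²)]^(1/4), so T ∝ (1−A)^(1/4) / √d.
T₁ = [1360×0.82/(4×5.67×10⁻⁸×2.11²)]^(1/4) = 182.30 K.
T₂ = [1360×0.87/(4×5.67×10⁻⁸×4.01²)]^(1/4) = 134.21 K.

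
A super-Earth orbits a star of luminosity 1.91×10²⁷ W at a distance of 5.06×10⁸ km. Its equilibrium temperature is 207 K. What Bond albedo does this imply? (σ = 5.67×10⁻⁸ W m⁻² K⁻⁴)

d = 5.06×10⁸ km = 5.06×10¹¹ m.
Flux: S = L/(4πd²) = 1.91×10²⁷/(4π×(5.06×10¹¹)²) = 594 W m⁻².
From T_eq⁴ = S(1−A)/(4σ): 1−A = 4σT_eq⁴/S.
1−A = 4 × 5.67×10⁻⁸ × (207)⁴ / 594 = 0.701.

A ≈ 0.30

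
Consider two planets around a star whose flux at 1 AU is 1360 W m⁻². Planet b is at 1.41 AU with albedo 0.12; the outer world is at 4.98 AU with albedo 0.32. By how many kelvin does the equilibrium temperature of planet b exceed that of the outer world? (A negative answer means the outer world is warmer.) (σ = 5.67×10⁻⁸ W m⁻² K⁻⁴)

ΔT ≈ 113.7 K

T_eq = [S₀(1−A)/(4σd²)]^(1/4), so T ∝ (1−A)^(1/4) / √d.
T₁ = [1360×0.88/(4×5.67×10⁻⁸×1.41²)]^(1/4) = 226.98 K.
T₂ = [1360×0.68/(4×5.67×10⁻⁸×4.98²)]^(1/4) = 113.24 K.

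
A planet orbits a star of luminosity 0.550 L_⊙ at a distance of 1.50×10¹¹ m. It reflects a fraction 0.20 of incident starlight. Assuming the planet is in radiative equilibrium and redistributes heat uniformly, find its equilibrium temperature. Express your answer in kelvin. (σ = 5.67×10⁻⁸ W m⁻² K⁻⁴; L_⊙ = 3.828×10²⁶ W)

L = 0.550 × 3.828×10²⁶ = 2.11×10²⁶ W.
Flux: S = L/(4πd²) = 2.11×10²⁶/(4π×(1.50×10¹¹)²) = 745 W m⁻².
Energy balance: absorbed = emitted ⇒ πR²·S(1−A) = 4πR²·σT_eq⁴, so T_eq⁴ = S(1−A)/(4σ).
T_eq = [745 × 0.80 / (4 × 5.67×10⁻⁸)]^(1/4) = (2.63×10⁹)^(1/4) = 226 K.

T_eq ≈ 226 K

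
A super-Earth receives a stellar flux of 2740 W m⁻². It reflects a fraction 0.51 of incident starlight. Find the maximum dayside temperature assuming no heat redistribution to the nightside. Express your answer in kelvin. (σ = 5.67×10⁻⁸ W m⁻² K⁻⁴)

T_ss ≈ 392 K

With no redistribution each surface element balances locally: S(1−A) = σT⁴.
T = [2740 × 0.49 / 5.67×10⁻⁸]^(1/4) = (2.37×10¹⁰)^(1/4) = 392 K.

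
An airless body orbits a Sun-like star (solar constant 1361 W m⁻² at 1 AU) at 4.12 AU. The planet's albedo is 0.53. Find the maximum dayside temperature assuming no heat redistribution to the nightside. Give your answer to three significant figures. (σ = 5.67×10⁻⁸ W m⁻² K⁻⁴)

Flux at 4.12 AU: S = 1361/4.12² = 80.2 W m⁻².
With no redistribution each surface element balances locally: S(1−A) = σT⁴.
T = [80.2 × 0.47 / 5.67×10⁻⁸]^(1/4) = (6.65×10⁸)^(1/4) = 161 K.

T_ss ≈ 161 K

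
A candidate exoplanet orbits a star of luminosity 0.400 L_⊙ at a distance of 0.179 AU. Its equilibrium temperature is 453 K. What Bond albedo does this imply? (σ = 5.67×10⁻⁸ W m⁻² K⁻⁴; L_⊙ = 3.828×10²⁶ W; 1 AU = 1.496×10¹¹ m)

A ≈ 0.44

d = 0.179 AU = 2.68×10¹⁰ m.
L = 0.400 × 3.828×10²⁶ = 1.53×10²⁶ W.
Flux: S = L/(4πd²) = 1.53×10²⁶/(4π×(2.68×10¹⁰)²) = 1.70×10⁴ W m⁻².
From T_eq⁴ = S(1−A)/(4σ): 1−A = 4σT_eq⁴/S.
1−A = 4 × 5.67×10⁻⁸ × (453)⁴ / 1.70×10⁴ = 0.562.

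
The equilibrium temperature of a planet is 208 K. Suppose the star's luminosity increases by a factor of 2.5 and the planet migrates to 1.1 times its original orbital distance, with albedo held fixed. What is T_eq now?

T_eq ∝ L^(1/4) · d^(−1/2).
T′ = 208 × 2.5^(1/4) / 1.1^(1/2) = 249 K.

T_eq ≈ 249 K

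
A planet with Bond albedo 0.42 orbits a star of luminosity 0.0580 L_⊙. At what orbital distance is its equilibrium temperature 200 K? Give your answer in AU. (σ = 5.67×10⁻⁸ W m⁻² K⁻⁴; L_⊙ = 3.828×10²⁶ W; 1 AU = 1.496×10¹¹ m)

d ≈ 0.355 AU

L = 0.0580 × 3.828×10²⁶ = 2.22×10²⁵ W.
From T_eq⁴ = L(1−A)/(16πσd²): d = √[L(1−A)/(16πσT_eq⁴)].
d = √[2.22×10²⁵ × 0.58 / (16π × 5.67×10⁻⁸ × (200)⁴)] = 5.31×10¹⁰ m = 0.355 AU.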